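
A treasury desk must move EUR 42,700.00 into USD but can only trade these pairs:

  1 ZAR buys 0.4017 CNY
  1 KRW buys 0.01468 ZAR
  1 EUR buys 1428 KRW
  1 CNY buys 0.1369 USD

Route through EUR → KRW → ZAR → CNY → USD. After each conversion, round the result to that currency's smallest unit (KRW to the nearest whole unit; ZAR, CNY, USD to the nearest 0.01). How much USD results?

EUR 42,700.00 × 1428 = KRW 60,975,600
KRW 60,975,600 × 0.01468 = ZAR 895,121.81
ZAR 895,121.81 × 0.4017 = CNY 359,570.43
CNY 359,570.43 × 0.1369 = USD 49,225.19

USD 49,225.19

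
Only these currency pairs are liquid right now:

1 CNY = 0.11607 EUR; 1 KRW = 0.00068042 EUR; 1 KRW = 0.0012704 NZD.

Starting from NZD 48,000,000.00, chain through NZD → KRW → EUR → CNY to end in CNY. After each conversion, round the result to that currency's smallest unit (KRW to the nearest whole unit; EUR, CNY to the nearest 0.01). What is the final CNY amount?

NZD 48,000,000.00 ÷ 0.0012704 = KRW 37,783,375,315
KRW 37,783,375,315 × 0.00068042 = EUR 25,708,564.23
EUR 25,708,564.23 ÷ 0.11607 = CNY 221,491,894.80

CNY 221,491,894.80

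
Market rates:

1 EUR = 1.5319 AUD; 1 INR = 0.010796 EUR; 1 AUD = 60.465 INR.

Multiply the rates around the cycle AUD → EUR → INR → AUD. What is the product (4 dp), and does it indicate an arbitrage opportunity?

1.0000 (no arbitrage)

Around AUD → EUR → INR → AUD: 1 ÷ 1.5319 ÷ 0.010796 ÷ 60.465 = 1.000006
Product ≈ 1 (deviation 0.001%, within rounding noise).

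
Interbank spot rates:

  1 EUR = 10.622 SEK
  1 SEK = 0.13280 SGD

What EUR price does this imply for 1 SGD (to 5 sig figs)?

SGD/EUR = 0.70892

1 SGD ÷ 0.13280 = 7.53012 SEK
7.53012 SEK ÷ 10.622 = 0.708917 EUR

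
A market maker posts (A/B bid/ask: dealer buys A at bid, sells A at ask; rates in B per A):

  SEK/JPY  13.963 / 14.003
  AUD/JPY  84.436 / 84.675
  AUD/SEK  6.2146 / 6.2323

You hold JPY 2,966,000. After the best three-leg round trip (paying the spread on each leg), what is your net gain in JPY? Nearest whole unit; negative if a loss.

Best loop JPY → AUD → SEK → JPY:
JPY 2,966,000 ÷ 84.675 (buy AUD at ask) = AUD 35,028.05
AUD 35,028.05 × 6.2146 (sell AUD at bid) = SEK 217,685.31
SEK 217,685.31 × 13.963 (sell SEK at bid) = JPY 3,039,540

Net profit: JPY 73,540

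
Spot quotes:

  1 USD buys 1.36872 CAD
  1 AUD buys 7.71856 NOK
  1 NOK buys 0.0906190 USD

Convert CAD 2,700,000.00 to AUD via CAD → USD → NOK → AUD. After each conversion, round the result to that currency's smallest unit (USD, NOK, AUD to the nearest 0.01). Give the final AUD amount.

AUD 2,820,288.92

CAD 2,700,000.00 ÷ 1.36872 = USD 1,972,645.98
USD 1,972,645.98 ÷ 0.0906190 = NOK 21,768,569.28
NOK 21,768,569.28 ÷ 7.71856 = AUD 2,820,288.92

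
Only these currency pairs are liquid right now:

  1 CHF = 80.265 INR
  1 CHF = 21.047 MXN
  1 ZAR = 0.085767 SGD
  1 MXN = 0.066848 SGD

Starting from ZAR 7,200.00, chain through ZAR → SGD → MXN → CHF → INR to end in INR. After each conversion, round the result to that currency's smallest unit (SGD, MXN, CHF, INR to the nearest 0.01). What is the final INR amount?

ZAR 7,200.00 × 0.085767 = SGD 617.52
SGD 617.52 ÷ 0.066848 = MXN 9,237.67
MXN 9,237.67 ÷ 21.047 = CHF 438.91
CHF 438.91 × 80.265 = INR 35,229.11

INR 35,229.11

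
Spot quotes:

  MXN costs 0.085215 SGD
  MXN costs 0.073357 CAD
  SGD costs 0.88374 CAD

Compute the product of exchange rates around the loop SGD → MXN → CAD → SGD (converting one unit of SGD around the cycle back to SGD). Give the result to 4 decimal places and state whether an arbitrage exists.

0.9741 (arbitrage exists)

Around SGD → MXN → CAD → SGD: 1 ÷ 0.085215 × 0.073357 ÷ 0.88374 = 0.974094
Product < 1; profitable direction is SGD → CAD → MXN → SGD.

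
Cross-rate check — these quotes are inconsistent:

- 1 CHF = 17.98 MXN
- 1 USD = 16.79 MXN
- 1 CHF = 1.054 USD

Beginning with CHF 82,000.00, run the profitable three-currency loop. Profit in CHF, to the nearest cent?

Profit: CHF 1,312.90

Profitable loop is CHF → MXN → USD → CHF:
CHF 82,000.00 × 17.98 = MXN 1,474,360.00
MXN 1,474,360.00 ÷ 16.79 = USD 87,811.79
USD 87,811.79 ÷ 1.054 = CHF 83,312.90
Profit = CHF 83,312.90 − CHF 82,000.00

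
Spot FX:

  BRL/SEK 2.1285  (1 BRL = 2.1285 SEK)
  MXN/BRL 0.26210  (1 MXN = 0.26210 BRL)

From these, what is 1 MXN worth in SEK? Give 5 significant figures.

MXN/SEK = 0.55788

1 MXN × 0.26210 = 0.2621 BRL
0.2621 BRL × 2.1285 = 0.55788 SEK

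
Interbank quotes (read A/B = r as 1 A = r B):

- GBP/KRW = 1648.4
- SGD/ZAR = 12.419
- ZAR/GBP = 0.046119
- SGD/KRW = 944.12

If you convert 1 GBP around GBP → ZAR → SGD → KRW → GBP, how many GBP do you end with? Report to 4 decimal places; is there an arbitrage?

1.0000 (no arbitrage)

Around GBP → ZAR → SGD → KRW → GBP: 1 ÷ 0.046119 ÷ 12.419 × 944.12 ÷ 1648.4 = 0.999996
Product ≈ 1 (deviation 0.000%, within rounding noise).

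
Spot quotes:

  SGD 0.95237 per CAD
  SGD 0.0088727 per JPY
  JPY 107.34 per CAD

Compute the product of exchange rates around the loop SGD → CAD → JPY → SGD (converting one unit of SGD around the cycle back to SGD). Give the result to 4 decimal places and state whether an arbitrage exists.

Around SGD → CAD → JPY → SGD: 1 ÷ 0.95237 × 107.34 × 0.0088727 = 1.000027
Product ≈ 1 (deviation 0.003%, within rounding noise).

1.0000 (no arbitrage)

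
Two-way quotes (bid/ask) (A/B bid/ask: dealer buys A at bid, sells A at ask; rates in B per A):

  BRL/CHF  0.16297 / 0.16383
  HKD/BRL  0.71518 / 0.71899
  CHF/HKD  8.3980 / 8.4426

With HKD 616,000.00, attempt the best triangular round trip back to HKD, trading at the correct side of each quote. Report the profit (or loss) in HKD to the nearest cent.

Best loop HKD → CHF → BRL → HKD:
HKD 616,000.00 ÷ 8.4426 (buy CHF at ask) = CHF 72,963.31
CHF 72,963.31 ÷ 0.16383 (buy BRL at ask) = BRL 445,359.86
BRL 445,359.86 ÷ 0.71899 (buy HKD at ask) = HKD 619,424.27

Net profit: HKD 3,424.27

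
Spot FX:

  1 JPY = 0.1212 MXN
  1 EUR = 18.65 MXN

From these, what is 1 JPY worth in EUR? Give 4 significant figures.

1 JPY × 0.1212 = 0.1212 MXN
0.1212 MXN ÷ 18.65 = 0.00649866 EUR

JPY/EUR = 0.006499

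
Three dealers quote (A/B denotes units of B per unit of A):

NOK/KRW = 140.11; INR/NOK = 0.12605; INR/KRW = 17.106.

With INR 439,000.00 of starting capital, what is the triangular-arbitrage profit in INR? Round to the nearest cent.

Profit: INR 14,239.80

Profitable loop is INR → NOK → KRW → INR:
INR 439,000.00 × 0.12605 = NOK 55,335.95
NOK 55,335.95 × 140.11 = KRW 7,753,120
KRW 7,753,120 ÷ 17.106 = INR 453,239.80
Profit = INR 453,239.80 − INR 439,000.00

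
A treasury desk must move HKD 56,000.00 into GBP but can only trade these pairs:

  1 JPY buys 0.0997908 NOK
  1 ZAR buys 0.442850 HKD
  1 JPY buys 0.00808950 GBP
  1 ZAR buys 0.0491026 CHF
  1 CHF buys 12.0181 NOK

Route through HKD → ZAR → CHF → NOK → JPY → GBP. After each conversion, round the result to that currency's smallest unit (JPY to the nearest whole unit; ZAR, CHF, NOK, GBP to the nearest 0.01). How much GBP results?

GBP 6,049.26

HKD 56,000.00 ÷ 0.442850 = ZAR 126,453.65
ZAR 126,453.65 × 0.0491026 = CHF 6,209.20
CHF 6,209.20 × 12.0181 = NOK 74,622.79
NOK 74,622.79 ÷ 0.0997908 = JPY 747,792
JPY 747,792 × 0.00808950 = GBP 6,049.26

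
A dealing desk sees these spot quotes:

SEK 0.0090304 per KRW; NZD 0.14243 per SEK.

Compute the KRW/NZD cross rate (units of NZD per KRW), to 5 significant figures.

KRW/NZD = 0.0012862

1 KRW × 0.0090304 = 0.0090304 SEK
0.0090304 SEK × 0.14243 = 0.0012862 NZD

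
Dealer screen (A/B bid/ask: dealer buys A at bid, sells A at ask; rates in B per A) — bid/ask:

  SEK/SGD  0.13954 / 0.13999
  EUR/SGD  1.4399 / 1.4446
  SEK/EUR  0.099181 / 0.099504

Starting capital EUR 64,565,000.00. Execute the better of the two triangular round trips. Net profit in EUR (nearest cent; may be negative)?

Best loop EUR → SGD → SEK → EUR:
EUR 64,565,000.00 × 1.4399 (sell EUR at bid) = SGD 92,967,143.50
SGD 92,967,143.50 ÷ 0.13999 (buy SEK at ask) = SEK 664,098,460.60
SEK 664,098,460.60 × 0.099181 (sell SEK at bid) = EUR 65,865,949.42

Net profit: EUR 1,300,949.42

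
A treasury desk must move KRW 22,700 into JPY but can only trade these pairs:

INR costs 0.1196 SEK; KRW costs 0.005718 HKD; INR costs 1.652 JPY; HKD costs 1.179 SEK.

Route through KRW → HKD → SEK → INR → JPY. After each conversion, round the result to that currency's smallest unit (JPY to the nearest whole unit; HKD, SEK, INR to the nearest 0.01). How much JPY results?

KRW 22,700 × 0.005718 = HKD 129.80
HKD 129.80 × 1.179 = SEK 153.03
SEK 153.03 ÷ 0.1196 = INR 1,279.52
INR 1,279.52 × 1.652 = JPY 2,114

JPY 2,114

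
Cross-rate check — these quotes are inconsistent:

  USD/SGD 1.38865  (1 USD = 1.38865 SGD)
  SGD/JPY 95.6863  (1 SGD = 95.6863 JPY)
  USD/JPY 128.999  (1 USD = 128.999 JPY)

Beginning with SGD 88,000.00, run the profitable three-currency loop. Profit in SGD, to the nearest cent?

Profit: SGD 2,643.96

Profitable loop is SGD → JPY → USD → SGD:
SGD 88,000.00 × 95.6863 = JPY 8,420,394
JPY 8,420,394 ÷ 128.999 = USD 65,274.88
USD 65,274.88 × 1.38865 = SGD 90,643.96
Profit = SGD 90,643.96 − SGD 88,000.00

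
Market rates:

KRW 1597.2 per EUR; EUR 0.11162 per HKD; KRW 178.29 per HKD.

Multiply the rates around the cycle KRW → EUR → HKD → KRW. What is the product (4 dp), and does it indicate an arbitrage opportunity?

1.0001 (no arbitrage)

Around KRW → EUR → HKD → KRW: 1 ÷ 1597.2 ÷ 0.11162 × 178.29 = 1.000059
Product ≈ 1 (deviation 0.006%, within rounding noise).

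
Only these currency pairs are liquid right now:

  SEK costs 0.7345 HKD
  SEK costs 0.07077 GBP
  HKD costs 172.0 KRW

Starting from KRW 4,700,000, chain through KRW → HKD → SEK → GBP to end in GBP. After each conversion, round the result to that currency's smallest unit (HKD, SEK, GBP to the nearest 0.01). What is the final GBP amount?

KRW 4,700,000 ÷ 172.0 = HKD 27,325.58
HKD 27,325.58 ÷ 0.7345 = SEK 37,202.97
SEK 37,202.97 × 0.07077 = GBP 2,632.85

GBP 2,632.85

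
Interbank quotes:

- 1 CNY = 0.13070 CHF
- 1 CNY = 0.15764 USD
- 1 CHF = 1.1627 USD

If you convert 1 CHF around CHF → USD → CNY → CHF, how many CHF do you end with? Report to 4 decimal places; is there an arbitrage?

0.9640 (arbitrage exists)

Around CHF → USD → CNY → CHF: 1 × 1.1627 ÷ 0.15764 × 0.13070 = 0.964000
Product < 1; profitable direction is CHF → CNY → USD → CHF.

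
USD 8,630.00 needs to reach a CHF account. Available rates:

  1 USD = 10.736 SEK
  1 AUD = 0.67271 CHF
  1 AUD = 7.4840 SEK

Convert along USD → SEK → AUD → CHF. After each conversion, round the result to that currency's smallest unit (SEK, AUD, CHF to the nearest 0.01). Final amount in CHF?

CHF 8,328.13

USD 8,630.00 × 10.736 = SEK 92,651.68
SEK 92,651.68 ÷ 7.4840 = AUD 12,379.97
AUD 12,379.97 × 0.67271 = CHF 8,328.13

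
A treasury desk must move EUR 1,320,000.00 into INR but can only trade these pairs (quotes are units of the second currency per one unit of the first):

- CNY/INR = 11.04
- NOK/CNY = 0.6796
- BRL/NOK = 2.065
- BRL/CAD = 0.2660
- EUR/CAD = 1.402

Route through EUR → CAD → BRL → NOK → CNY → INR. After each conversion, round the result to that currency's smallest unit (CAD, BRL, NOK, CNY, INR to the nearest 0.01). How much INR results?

EUR 1,320,000.00 × 1.402 = CAD 1,850,640.00
CAD 1,850,640.00 ÷ 0.2660 = BRL 6,957,293.23
BRL 6,957,293.23 × 2.065 = NOK 14,366,810.52
NOK 14,366,810.52 × 0.6796 = CNY 9,763,684.43
CNY 9,763,684.43 × 11.04 = INR 107,791,076.11

INR 107,791,076.11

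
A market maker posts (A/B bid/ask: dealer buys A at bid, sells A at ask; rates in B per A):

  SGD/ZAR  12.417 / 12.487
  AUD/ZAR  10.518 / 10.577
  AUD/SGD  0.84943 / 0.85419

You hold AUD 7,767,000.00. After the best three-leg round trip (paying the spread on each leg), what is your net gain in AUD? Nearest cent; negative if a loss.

Best loop AUD → SGD → ZAR → AUD:
AUD 7,767,000.00 × 0.84943 (sell AUD at bid) = SGD 6,597,522.81
SGD 6,597,522.81 × 12.417 (sell SGD at bid) = ZAR 81,921,440.73
ZAR 81,921,440.73 ÷ 10.577 (buy AUD at ask) = AUD 7,745,243.52

Net result: AUD -21,756.48 (no profitable arbitrage after spreads)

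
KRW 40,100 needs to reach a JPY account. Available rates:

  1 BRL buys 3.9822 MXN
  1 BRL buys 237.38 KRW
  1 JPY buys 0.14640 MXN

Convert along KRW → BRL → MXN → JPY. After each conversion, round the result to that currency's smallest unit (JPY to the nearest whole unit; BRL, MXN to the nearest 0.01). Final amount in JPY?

KRW 40,100 ÷ 237.38 = BRL 168.93
BRL 168.93 × 3.9822 = MXN 672.71
MXN 672.71 ÷ 0.14640 = JPY 4,595

JPY 4,595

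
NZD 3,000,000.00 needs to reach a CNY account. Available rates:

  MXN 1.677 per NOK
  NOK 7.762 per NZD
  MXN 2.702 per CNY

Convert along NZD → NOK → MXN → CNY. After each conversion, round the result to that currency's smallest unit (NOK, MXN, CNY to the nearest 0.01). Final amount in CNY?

NZD 3,000,000.00 × 7.762 = NOK 23,286,000.00
NOK 23,286,000.00 × 1.677 = MXN 39,050,622.00
MXN 39,050,622.00 ÷ 2.702 = CNY 14,452,487.79

CNY 14,452,487.79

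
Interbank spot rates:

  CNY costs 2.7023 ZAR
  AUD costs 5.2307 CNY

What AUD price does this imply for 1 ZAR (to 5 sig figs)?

ZAR/AUD = 0.070747

1 ZAR ÷ 2.7023 = 0.370055 CNY
0.370055 CNY ÷ 5.2307 = 0.0707468 AUD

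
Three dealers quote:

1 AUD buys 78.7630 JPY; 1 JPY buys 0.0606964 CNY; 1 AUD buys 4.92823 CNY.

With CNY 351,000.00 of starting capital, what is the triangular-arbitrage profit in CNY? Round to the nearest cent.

Profitable loop is CNY → JPY → AUD → CNY:
CNY 351,000.00 ÷ 0.0606964 = JPY 5,782,880
JPY 5,782,880 ÷ 78.7630 = AUD 73,421.28
AUD 73,421.28 × 4.92823 = CNY 361,836.94
Profit = CNY 361,836.94 − CNY 351,000.00

Profit: CNY 10,836.94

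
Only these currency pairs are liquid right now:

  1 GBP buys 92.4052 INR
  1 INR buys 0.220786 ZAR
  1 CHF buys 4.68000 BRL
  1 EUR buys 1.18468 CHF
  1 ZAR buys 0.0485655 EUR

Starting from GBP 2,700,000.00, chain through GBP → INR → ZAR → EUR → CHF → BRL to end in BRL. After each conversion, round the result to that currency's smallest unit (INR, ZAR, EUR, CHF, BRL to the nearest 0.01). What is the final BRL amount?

BRL 14,832,231.01

GBP 2,700,000.00 × 92.4052 = INR 249,494,040.00
INR 249,494,040.00 × 0.220786 = ZAR 55,084,791.12
ZAR 55,084,791.12 × 0.0485655 = EUR 2,675,220.42
EUR 2,675,220.42 × 1.18468 = CHF 3,169,280.13
CHF 3,169,280.13 × 4.68000 = BRL 14,832,231.01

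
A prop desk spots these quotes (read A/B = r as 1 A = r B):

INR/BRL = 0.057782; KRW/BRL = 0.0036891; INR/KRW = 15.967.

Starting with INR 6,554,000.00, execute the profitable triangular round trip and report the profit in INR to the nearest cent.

Profit: INR 127,248.42

Profitable loop is INR → KRW → BRL → INR:
INR 6,554,000.00 × 15.967 = KRW 104,647,718
KRW 104,647,718 × 0.0036891 = BRL 386,055.90
BRL 386,055.90 ÷ 0.057782 = INR 6,681,248.42
Profit = INR 6,681,248.42 − INR 6,554,000.00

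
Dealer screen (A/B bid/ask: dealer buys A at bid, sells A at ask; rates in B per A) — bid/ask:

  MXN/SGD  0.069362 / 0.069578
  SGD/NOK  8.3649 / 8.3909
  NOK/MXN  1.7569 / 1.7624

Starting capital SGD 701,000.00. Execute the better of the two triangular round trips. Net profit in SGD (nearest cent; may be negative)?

Best loop SGD → NOK → MXN → SGD:
SGD 701,000.00 × 8.3649 (sell SGD at bid) = NOK 5,863,794.90
NOK 5,863,794.90 × 1.7569 (sell NOK at bid) = MXN 10,302,101.26
MXN 10,302,101.26 × 0.069362 (sell MXN at bid) = SGD 714,574.35

Net profit: SGD 13,574.35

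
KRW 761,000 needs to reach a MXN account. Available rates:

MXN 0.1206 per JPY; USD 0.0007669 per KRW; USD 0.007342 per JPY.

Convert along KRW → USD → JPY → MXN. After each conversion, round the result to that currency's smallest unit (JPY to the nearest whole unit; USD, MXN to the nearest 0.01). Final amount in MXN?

KRW 761,000 × 0.0007669 = USD 583.61
USD 583.61 ÷ 0.007342 = JPY 79,489
JPY 79,489 × 0.1206 = MXN 9,586.37

MXN 9,586.37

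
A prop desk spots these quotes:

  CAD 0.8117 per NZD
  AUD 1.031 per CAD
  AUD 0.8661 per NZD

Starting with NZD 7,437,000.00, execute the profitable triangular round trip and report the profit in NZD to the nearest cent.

Profit: NZD 259,824.94

Profitable loop is NZD → AUD → CAD → NZD:
NZD 7,437,000.00 × 0.8661 = AUD 6,441,185.70
AUD 6,441,185.70 ÷ 1.031 = CAD 6,247,512.80
CAD 6,247,512.80 ÷ 0.8117 = NZD 7,696,824.94
Profit = NZD 7,696,824.94 − NZD 7,437,000.00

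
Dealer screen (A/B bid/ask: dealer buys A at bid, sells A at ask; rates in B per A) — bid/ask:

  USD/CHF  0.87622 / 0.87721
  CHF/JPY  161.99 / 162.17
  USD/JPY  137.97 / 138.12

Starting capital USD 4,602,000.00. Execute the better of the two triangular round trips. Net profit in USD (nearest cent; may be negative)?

Best loop USD → CHF → JPY → USD:
USD 4,602,000.00 × 0.87622 (sell USD at bid) = CHF 4,032,364.44
CHF 4,032,364.44 × 161.99 (sell CHF at bid) = JPY 653,202,716
JPY 653,202,716 ÷ 138.12 (buy USD at ask) = USD 4,729,240.63

Net profit: USD 127,240.63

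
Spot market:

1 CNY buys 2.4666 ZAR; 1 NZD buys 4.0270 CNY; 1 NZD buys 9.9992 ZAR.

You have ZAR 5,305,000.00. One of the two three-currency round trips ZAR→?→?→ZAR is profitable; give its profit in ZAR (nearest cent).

Profitable loop is ZAR → CNY → NZD → ZAR:
ZAR 5,305,000.00 ÷ 2.4666 = CNY 2,150,733.80
CNY 2,150,733.80 ÷ 4.0270 = NZD 534,078.42
NZD 534,078.42 × 9.9992 = ZAR 5,340,356.95
Profit = ZAR 5,340,356.95 − ZAR 5,305,000.00

Profit: ZAR 35,356.95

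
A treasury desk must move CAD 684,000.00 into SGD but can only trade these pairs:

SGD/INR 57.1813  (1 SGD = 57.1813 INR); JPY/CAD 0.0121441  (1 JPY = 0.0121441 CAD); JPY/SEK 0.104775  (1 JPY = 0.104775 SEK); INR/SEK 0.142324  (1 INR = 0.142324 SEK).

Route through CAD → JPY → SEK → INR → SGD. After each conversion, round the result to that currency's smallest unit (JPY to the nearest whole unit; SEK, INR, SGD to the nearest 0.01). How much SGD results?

SGD 725,130.67

CAD 684,000.00 ÷ 0.0121441 = JPY 56,323,647
JPY 56,323,647 × 0.104775 = SEK 5,901,310.11
SEK 5,901,310.11 ÷ 0.142324 = INR 41,463,914.10
INR 41,463,914.10 ÷ 57.1813 = SGD 725,130.67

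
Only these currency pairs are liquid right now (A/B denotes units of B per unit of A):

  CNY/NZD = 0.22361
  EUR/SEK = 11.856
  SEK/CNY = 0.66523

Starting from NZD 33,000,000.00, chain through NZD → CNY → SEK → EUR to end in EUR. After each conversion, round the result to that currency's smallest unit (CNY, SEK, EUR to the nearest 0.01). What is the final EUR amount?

EUR 18,711,676.53

NZD 33,000,000.00 ÷ 0.22361 = CNY 147,578,373.06
CNY 147,578,373.06 ÷ 0.66523 = SEK 221,845,636.94
SEK 221,845,636.94 ÷ 11.856 = EUR 18,711,676.53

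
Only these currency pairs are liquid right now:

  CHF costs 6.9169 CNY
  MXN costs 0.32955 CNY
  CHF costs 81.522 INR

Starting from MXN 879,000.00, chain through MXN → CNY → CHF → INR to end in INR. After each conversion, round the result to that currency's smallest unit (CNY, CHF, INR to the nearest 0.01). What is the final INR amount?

INR 3,414,078.59

MXN 879,000.00 × 0.32955 = CNY 289,674.45
CNY 289,674.45 ÷ 6.9169 = CHF 41,879.23
CHF 41,879.23 × 81.522 = INR 3,414,078.59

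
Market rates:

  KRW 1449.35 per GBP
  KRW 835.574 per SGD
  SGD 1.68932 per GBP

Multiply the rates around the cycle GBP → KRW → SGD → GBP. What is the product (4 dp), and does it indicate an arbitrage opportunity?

1.0268 (arbitrage exists)

Around GBP → KRW → SGD → GBP: 1 × 1449.35 ÷ 835.574 ÷ 1.68932 = 1.026778
Product > 1; profitable direction is GBP → KRW → SGD → GBP.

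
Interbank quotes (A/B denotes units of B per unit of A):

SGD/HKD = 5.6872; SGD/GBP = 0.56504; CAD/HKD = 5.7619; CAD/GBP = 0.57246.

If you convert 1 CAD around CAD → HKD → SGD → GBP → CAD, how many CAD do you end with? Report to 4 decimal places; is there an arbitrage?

1.0000 (no arbitrage)

Around CAD → HKD → SGD → GBP → CAD: 1 × 5.7619 ÷ 5.6872 × 0.56504 ÷ 0.57246 = 1.000003
Product ≈ 1 (deviation 0.000%, within rounding noise).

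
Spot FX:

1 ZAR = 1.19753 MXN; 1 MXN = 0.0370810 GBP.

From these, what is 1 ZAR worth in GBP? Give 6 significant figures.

ZAR/GBP = 0.0444056

1 ZAR × 1.19753 = 1.19753 MXN
1.19753 MXN × 0.0370810 = 0.0444056 GBP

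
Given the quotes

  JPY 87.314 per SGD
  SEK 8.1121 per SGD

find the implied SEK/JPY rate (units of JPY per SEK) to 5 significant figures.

1 SEK ÷ 8.1121 = 0.123273 SGD
0.123273 SGD × 87.314 = 10.7634 JPY

SEK/JPY = 10.763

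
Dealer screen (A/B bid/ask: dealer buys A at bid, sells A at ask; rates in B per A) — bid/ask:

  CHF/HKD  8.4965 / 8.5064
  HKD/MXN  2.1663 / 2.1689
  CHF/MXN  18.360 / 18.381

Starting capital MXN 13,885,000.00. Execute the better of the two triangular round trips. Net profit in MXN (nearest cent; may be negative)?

Net profit: MXN 18,860.78

Best loop MXN → CHF → HKD → MXN:
MXN 13,885,000.00 ÷ 18.381 (buy CHF at ask) = CHF 755,399.60
CHF 755,399.60 × 8.4965 (sell CHF at bid) = HKD 6,418,252.68
HKD 6,418,252.68 × 2.1663 (sell HKD at bid) = MXN 13,903,860.78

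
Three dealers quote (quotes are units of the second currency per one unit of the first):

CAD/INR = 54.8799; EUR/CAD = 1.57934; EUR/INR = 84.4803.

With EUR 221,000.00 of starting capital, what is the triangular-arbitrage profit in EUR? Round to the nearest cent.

Profit: EUR 5,738.76

Profitable loop is EUR → CAD → INR → EUR:
EUR 221,000.00 × 1.57934 = CAD 349,034.14
CAD 349,034.14 × 54.8799 = INR 19,154,958.70
INR 19,154,958.70 ÷ 84.4803 = EUR 226,738.76
Profit = EUR 226,738.76 − EUR 221,000.00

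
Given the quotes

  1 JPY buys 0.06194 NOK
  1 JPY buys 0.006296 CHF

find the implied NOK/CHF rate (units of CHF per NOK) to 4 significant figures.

NOK/CHF = 0.1016

1 NOK ÷ 0.06194 = 16.1447 JPY
16.1447 JPY × 0.006296 = 0.101647 CHF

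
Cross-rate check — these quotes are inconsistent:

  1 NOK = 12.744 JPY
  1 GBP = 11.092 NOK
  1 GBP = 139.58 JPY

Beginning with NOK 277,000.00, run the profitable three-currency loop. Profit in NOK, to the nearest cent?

Profit: NOK 3,525.41

Profitable loop is NOK → JPY → GBP → NOK:
NOK 277,000.00 × 12.744 = JPY 3,530,088
JPY 3,530,088 ÷ 139.58 = GBP 25,290.79
GBP 25,290.79 × 11.092 = NOK 280,525.41
Profit = NOK 280,525.41 − NOK 277,000.00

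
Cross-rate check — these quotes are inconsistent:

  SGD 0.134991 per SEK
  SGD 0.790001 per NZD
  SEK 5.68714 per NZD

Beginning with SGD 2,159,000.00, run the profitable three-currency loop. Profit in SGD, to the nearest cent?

Profit: SGD 62,680.22

Profitable loop is SGD → SEK → NZD → SGD:
SGD 2,159,000.00 ÷ 0.134991 = SEK 15,993,658.84
SEK 15,993,658.84 ÷ 5.68714 = NZD 2,812,249.89
NZD 2,812,249.89 × 0.790001 = SGD 2,221,680.22
Profit = SGD 2,221,680.22 − SGD 2,159,000.00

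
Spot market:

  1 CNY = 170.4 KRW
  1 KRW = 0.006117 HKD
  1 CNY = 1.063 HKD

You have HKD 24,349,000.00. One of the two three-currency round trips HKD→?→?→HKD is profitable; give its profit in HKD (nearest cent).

Profitable loop is HKD → KRW → CNY → HKD:
HKD 24,349,000.00 ÷ 0.006117 = KRW 3,980,546,019
KRW 3,980,546,019 ÷ 170.4 = CNY 23,360,011.85
CNY 23,360,011.85 × 1.063 = HKD 24,831,692.60
Profit = HKD 24,831,692.60 − HKD 24,349,000.00

Profit: HKD 482,692.60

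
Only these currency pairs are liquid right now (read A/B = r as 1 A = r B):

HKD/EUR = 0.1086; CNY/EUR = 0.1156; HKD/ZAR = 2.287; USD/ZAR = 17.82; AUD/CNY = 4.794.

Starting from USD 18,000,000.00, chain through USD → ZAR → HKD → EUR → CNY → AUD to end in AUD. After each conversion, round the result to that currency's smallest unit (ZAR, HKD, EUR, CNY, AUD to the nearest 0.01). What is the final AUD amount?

AUD 27,484,510.19

USD 18,000,000.00 × 17.82 = ZAR 320,760,000.00
ZAR 320,760,000.00 ÷ 2.287 = HKD 140,253,607.35
HKD 140,253,607.35 × 0.1086 = EUR 15,231,541.76
EUR 15,231,541.76 ÷ 0.1156 = CNY 131,760,741.87
CNY 131,760,741.87 ÷ 4.794 = AUD 27,484,510.19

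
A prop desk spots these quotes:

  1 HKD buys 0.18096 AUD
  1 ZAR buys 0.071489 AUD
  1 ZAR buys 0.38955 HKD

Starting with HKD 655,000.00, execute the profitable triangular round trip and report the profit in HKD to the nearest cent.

Profitable loop is HKD → ZAR → AUD → HKD:
HKD 655,000.00 ÷ 0.38955 = ZAR 1,681,427.29
ZAR 1,681,427.29 × 0.071489 = AUD 120,203.56
AUD 120,203.56 ÷ 0.18096 = HKD 664,254.84
Profit = HKD 664,254.84 − HKD 655,000.00

Profit: HKD 9,254.84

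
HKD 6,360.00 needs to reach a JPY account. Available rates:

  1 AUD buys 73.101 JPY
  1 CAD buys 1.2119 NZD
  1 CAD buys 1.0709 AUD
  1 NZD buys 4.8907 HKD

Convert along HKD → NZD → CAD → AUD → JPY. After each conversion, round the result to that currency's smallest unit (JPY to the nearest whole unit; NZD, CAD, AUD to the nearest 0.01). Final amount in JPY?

HKD 6,360.00 ÷ 4.8907 = NZD 1,300.43
NZD 1,300.43 ÷ 1.2119 = CAD 1,073.05
CAD 1,073.05 × 1.0709 = AUD 1,149.13
AUD 1,149.13 × 73.101 = JPY 84,003

JPY 84,003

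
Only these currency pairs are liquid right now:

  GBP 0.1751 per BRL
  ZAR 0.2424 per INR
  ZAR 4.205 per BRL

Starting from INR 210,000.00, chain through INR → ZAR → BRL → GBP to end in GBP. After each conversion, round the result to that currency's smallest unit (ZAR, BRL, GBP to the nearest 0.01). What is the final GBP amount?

GBP 2,119.69

INR 210,000.00 × 0.2424 = ZAR 50,904.00
ZAR 50,904.00 ÷ 4.205 = BRL 12,105.59
BRL 12,105.59 × 0.1751 = GBP 2,119.69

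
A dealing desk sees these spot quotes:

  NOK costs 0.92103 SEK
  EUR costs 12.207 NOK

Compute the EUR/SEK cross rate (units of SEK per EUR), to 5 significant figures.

EUR/SEK = 11.243

1 EUR × 12.207 = 12.207 NOK
12.207 NOK × 0.92103 = 11.243 SEK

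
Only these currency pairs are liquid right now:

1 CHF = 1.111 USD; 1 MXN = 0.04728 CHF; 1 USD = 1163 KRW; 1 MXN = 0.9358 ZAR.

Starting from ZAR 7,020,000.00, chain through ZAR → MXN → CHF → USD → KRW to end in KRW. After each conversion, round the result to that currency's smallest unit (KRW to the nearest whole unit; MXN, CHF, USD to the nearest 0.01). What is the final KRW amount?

ZAR 7,020,000.00 ÷ 0.9358 = MXN 7,501,602.91
MXN 7,501,602.91 × 0.04728 = CHF 354,675.79
CHF 354,675.79 × 1.111 = USD 394,044.80
USD 394,044.80 × 1163 = KRW 458,274,102

KRW 458,274,102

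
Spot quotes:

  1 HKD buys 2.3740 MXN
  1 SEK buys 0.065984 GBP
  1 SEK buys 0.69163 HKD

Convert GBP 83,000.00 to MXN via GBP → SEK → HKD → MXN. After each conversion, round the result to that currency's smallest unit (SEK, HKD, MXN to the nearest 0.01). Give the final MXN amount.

GBP 83,000.00 ÷ 0.065984 = SEK 1,257,880.70
SEK 1,257,880.70 × 0.69163 = HKD 869,988.03
HKD 869,988.03 × 2.3740 = MXN 2,065,351.58

MXN 2,065,351.58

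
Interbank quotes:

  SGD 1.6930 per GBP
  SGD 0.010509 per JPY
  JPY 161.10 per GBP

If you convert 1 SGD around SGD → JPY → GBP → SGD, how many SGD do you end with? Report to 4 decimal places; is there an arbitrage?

Around SGD → JPY → GBP → SGD: 1 ÷ 0.010509 ÷ 161.10 × 1.6930 = 1.000000
Product ≈ 1 (deviation 0.000%, within rounding noise).

1.0000 (no arbitrage)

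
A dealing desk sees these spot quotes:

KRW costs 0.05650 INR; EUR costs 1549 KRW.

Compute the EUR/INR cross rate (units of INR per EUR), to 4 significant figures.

EUR/INR = 87.52

1 EUR × 1549 = 1549 KRW
1549 KRW × 0.05650 = 87.5185 INR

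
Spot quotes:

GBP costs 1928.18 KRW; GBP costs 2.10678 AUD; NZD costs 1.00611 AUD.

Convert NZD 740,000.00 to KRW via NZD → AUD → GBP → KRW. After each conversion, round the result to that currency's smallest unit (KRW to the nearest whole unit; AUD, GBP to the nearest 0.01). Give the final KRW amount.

KRW 681,405,411

NZD 740,000.00 × 1.00611 = AUD 744,521.40
AUD 744,521.40 ÷ 2.10678 = GBP 353,393.05
GBP 353,393.05 × 1928.18 = KRW 681,405,411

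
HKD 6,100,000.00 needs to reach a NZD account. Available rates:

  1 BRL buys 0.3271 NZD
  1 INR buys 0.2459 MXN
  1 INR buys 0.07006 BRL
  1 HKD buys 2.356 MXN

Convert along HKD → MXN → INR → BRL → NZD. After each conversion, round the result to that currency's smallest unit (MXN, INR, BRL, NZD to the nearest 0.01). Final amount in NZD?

HKD 6,100,000.00 × 2.356 = MXN 14,371,600.00
MXN 14,371,600.00 ÷ 0.2459 = INR 58,444,896.30
INR 58,444,896.30 × 0.07006 = BRL 4,094,649.43
BRL 4,094,649.43 × 0.3271 = NZD 1,339,359.83

NZD 1,339,359.83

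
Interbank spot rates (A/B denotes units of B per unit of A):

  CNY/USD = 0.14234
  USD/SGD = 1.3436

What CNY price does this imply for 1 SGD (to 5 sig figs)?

SGD/CNY = 5.2288

1 SGD ÷ 1.3436 = 0.744269 USD
0.744269 USD ÷ 0.14234 = 5.22881 CNY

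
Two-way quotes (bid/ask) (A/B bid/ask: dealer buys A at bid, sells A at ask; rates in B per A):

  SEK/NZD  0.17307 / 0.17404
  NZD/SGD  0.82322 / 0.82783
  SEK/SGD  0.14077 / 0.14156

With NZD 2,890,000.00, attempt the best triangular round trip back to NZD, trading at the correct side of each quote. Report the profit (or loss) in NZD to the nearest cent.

Net profit: NZD 18,673.64

Best loop NZD → SGD → SEK → NZD:
NZD 2,890,000.00 × 0.82322 (sell NZD at bid) = SGD 2,379,105.80
SGD 2,379,105.80 ÷ 0.14156 (buy SEK at ask) = SEK 16,806,342.19
SEK 16,806,342.19 × 0.17307 (sell SEK at bid) = NZD 2,908,673.64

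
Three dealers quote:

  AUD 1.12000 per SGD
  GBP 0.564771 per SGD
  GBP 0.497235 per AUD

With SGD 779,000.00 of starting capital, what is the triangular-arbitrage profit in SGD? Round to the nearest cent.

Profit: SGD 11,005.53

Profitable loop is SGD → GBP → AUD → SGD:
SGD 779,000.00 × 0.564771 = GBP 439,956.61
GBP 439,956.61 ÷ 0.497235 = AUD 884,806.20
AUD 884,806.20 ÷ 1.12000 = SGD 790,005.53
Profit = SGD 790,005.53 − SGD 779,000.00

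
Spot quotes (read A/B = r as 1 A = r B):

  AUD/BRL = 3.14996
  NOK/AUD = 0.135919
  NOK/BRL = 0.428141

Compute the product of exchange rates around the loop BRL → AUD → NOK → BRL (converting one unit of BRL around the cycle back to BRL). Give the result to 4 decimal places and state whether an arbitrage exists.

Around BRL → AUD → NOK → BRL: 1 ÷ 3.14996 ÷ 0.135919 × 0.428141 = 1.000004
Product ≈ 1 (deviation 0.000%, within rounding noise).

1.0000 (no arbitrage)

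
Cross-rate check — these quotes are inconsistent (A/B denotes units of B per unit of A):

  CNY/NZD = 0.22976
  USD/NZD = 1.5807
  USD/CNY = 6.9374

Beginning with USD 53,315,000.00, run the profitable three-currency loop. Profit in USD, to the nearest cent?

Profit: USD 446,467.98

Profitable loop is USD → CNY → NZD → USD:
USD 53,315,000.00 × 6.9374 = CNY 369,867,481.00
CNY 369,867,481.00 × 0.22976 = NZD 84,980,752.43
NZD 84,980,752.43 ÷ 1.5807 = USD 53,761,467.98
Profit = USD 53,761,467.98 − USD 53,315,000.00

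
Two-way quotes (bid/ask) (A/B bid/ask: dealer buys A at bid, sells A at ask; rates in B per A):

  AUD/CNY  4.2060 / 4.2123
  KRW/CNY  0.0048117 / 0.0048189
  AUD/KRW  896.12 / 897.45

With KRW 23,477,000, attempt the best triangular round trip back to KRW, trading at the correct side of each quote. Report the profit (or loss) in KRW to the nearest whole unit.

Best loop KRW → CNY → AUD → KRW:
KRW 23,477,000 × 0.0048117 (sell KRW at bid) = CNY 112,964.28
CNY 112,964.28 ÷ 4.2123 (buy AUD at ask) = AUD 26,817.72
AUD 26,817.72 × 896.12 (sell AUD at bid) = KRW 24,031,895

Net profit: KRW 554,895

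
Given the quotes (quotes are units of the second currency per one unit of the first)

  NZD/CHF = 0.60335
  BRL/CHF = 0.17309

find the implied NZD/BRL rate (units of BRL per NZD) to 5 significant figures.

NZD/BRL = 3.4858

1 NZD × 0.60335 = 0.60335 CHF
0.60335 CHF ÷ 0.17309 = 3.48576 BRL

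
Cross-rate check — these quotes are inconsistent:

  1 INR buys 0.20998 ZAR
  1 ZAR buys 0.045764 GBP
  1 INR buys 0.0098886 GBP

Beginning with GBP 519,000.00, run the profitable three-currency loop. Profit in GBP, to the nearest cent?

Profitable loop is GBP → ZAR → INR → GBP:
GBP 519,000.00 ÷ 0.045764 = ZAR 11,340,791.89
ZAR 11,340,791.89 ÷ 0.20998 = INR 54,008,914.61
INR 54,008,914.61 × 0.0098886 = GBP 534,072.55
Profit = GBP 534,072.55 − GBP 519,000.00

Profit: GBP 15,072.55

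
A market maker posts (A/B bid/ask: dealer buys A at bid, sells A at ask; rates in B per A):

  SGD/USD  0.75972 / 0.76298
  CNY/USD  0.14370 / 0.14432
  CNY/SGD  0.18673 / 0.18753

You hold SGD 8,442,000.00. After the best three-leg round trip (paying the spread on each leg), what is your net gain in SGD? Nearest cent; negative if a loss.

Net profit: SGD 36,484.07

Best loop SGD → CNY → USD → SGD:
SGD 8,442,000.00 ÷ 0.18753 (buy CNY at ask) = CNY 45,016,797.31
CNY 45,016,797.31 × 0.14370 (sell CNY at bid) = USD 6,468,913.77
USD 6,468,913.77 ÷ 0.76298 (buy SGD at ask) = SGD 8,478,484.07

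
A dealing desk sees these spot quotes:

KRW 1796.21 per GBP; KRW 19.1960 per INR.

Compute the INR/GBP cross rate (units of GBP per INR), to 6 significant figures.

INR/GBP = 0.0106869

1 INR × 19.1960 = 19.196 KRW
19.196 KRW ÷ 1796.21 = 0.0106869 GBP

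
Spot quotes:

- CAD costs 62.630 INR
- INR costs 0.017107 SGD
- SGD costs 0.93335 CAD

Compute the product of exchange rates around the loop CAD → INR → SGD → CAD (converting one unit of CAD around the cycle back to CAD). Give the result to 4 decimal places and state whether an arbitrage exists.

1.0000 (no arbitrage)

Around CAD → INR → SGD → CAD: 1 × 62.630 × 0.017107 × 0.93335 = 1.000002
Product ≈ 1 (deviation 0.000%, within rounding noise).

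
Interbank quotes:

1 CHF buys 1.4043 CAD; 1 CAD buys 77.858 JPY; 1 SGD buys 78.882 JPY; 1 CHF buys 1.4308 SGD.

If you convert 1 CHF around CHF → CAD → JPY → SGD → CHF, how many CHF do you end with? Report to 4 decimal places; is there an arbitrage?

0.9687 (arbitrage exists)

Around CHF → CAD → JPY → SGD → CHF: 1 × 1.4043 × 77.858 ÷ 78.882 ÷ 1.4308 = 0.968738
Product < 1; profitable direction is CHF → SGD → JPY → CAD → CHF.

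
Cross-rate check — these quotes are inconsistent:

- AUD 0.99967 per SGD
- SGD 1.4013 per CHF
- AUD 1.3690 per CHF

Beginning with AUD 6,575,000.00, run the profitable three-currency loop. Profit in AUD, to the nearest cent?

Profit: AUD 152,908.71

Profitable loop is AUD → CHF → SGD → AUD:
AUD 6,575,000.00 ÷ 1.3690 = CHF 4,802,775.75
CHF 4,802,775.75 × 1.4013 = SGD 6,730,129.66
SGD 6,730,129.66 × 0.99967 = AUD 6,727,908.71
Profit = AUD 6,727,908.71 − AUD 6,575,000.00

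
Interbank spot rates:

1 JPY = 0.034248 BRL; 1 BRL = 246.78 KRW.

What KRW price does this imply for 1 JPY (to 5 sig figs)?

1 JPY × 0.034248 = 0.034248 BRL
0.034248 BRL × 246.78 = 8.45172 KRW

JPY/KRW = 8.4517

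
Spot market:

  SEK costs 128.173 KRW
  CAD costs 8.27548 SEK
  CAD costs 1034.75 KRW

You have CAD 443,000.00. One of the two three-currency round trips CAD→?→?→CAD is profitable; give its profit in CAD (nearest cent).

Profitable loop is CAD → SEK → KRW → CAD:
CAD 443,000.00 × 8.27548 = SEK 3,666,037.64
SEK 3,666,037.64 × 128.173 = KRW 469,887,042
KRW 469,887,042 ÷ 1034.75 = CAD 454,106.83
Profit = CAD 454,106.83 − CAD 443,000.00

Profit: CAD 11,106.83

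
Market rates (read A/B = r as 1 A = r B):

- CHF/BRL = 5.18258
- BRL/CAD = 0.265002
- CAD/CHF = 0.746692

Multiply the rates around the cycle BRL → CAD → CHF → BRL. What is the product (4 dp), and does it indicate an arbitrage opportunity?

Around BRL → CAD → CHF → BRL: 1 × 0.265002 × 0.746692 × 5.18258 = 1.025502
Product > 1; profitable direction is BRL → CAD → CHF → BRL.

1.0255 (arbitrage exists)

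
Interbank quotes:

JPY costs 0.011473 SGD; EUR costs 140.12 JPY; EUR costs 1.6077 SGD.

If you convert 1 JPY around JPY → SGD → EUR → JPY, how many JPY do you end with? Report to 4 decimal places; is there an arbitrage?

Around JPY → SGD → EUR → JPY: 1 × 0.011473 ÷ 1.6077 × 140.12 = 0.999936
Product ≈ 1 (deviation 0.006%, within rounding noise).

0.9999 (no arbitrage)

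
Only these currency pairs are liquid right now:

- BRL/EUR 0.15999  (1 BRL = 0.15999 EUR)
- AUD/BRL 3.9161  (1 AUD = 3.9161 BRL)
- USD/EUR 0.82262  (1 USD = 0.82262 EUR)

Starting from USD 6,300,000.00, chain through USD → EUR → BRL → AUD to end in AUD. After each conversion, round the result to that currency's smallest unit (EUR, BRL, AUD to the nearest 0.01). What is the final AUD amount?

AUD 8,271,670.04

USD 6,300,000.00 × 0.82262 = EUR 5,182,506.00
EUR 5,182,506.00 ÷ 0.15999 = BRL 32,392,687.04
BRL 32,392,687.04 ÷ 3.9161 = AUD 8,271,670.04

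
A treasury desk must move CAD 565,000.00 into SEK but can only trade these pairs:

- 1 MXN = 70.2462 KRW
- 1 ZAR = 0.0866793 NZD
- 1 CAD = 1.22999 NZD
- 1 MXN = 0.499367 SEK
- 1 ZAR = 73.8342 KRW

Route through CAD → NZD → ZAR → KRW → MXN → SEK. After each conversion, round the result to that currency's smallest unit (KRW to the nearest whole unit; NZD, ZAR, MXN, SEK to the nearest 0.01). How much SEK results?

CAD 565,000.00 × 1.22999 = NZD 694,944.35
NZD 694,944.35 ÷ 0.0866793 = ZAR 8,017,419.96
ZAR 8,017,419.96 × 73.8342 = KRW 591,959,789
KRW 591,959,789 ÷ 70.2462 = MXN 8,426,929.70
MXN 8,426,929.70 × 0.499367 = SEK 4,208,130.60

SEK 4,208,130.60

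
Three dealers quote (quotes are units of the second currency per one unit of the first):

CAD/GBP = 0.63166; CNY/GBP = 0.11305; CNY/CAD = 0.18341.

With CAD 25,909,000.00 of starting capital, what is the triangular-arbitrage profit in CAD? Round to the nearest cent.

Profit: CAD 642,341.66

Profitable loop is CAD → GBP → CNY → CAD:
CAD 25,909,000.00 × 0.63166 = GBP 16,365,678.94
GBP 16,365,678.94 ÷ 0.11305 = CNY 144,764,961.88
CNY 144,764,961.88 × 0.18341 = CAD 26,551,341.66
Profit = CAD 26,551,341.66 − CAD 25,909,000.00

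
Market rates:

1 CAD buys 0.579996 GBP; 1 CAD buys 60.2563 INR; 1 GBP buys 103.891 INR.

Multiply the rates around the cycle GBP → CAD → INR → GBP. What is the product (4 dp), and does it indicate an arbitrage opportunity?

Around GBP → CAD → INR → GBP: 1 ÷ 0.579996 × 60.2563 ÷ 103.891 = 0.999999
Product ≈ 1 (deviation 0.000%, within rounding noise).

1.0000 (no arbitrage)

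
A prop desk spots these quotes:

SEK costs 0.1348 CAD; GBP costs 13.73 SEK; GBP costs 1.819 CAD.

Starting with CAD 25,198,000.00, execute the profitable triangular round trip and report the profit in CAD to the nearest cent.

Profit: CAD 440,570.20

Profitable loop is CAD → GBP → SEK → CAD:
CAD 25,198,000.00 ÷ 1.819 = GBP 13,852,666.30
GBP 13,852,666.30 × 13.73 = SEK 190,197,108.30
SEK 190,197,108.30 × 0.1348 = CAD 25,638,570.20
Profit = CAD 25,638,570.20 − CAD 25,198,000.00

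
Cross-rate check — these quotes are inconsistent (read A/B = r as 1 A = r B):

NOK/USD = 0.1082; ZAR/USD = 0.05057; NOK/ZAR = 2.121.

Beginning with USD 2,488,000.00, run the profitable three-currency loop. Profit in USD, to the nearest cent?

Profit: USD 21,828.32

Profitable loop is USD → ZAR → NOK → USD:
USD 2,488,000.00 ÷ 0.05057 = ZAR 49,199,129.92
ZAR 49,199,129.92 ÷ 2.121 = NOK 23,196,195.15
NOK 23,196,195.15 × 0.1082 = USD 2,509,828.32
Profit = USD 2,509,828.32 − USD 2,488,000.00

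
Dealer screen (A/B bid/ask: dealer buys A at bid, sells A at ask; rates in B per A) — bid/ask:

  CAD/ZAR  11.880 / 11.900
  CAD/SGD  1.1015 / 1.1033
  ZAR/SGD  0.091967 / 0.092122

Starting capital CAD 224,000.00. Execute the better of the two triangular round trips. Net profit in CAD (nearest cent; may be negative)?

Net profit: CAD 1,072.38

Best loop CAD → SGD → ZAR → CAD:
CAD 224,000.00 × 1.1015 (sell CAD at bid) = SGD 246,736.00
SGD 246,736.00 ÷ 0.092122 (buy ZAR at ask) = ZAR 2,678,361.30
ZAR 2,678,361.30 ÷ 11.900 (buy CAD at ask) = CAD 225,072.38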